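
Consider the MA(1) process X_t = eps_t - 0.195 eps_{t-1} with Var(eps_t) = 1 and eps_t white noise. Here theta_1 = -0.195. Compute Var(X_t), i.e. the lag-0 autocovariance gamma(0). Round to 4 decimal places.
\gamma(0) = 1.0380

For an MA(q) process X_t = eps_t + sum_i theta_i eps_{t-i} with
Var(eps_t) = sigma^2, the variance is
  gamma(0) = sigma^2 * (1 + sum_i theta_i^2).
  sum_i theta_i^2 = (-0.195)^2 = 0.038025.
  gamma(0) = 1 * (1 + 0.038025) = 1 * 1.038025 = 1.038025, which rounds to 1.0380.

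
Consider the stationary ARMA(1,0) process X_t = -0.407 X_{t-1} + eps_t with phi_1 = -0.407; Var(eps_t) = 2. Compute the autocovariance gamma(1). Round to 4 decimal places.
\gamma(1) = -0.9756

Multiply the model equation by X_{t-k} and take expectations. With theta_0 = psi_0 = 1 and psi_j the MA(infinity) weights, this gives
  gamma(k) - sum_i phi_i gamma(k-i) = c_k,
  c_k = sigma^2 * sum_{j=k..q} theta_j psi_{j-k}   (c_k = 0 for k > q),
using gamma(-m) = gamma(m).
Pure AR (q = 0): c_0 = sigma^2 = 2, c_k = 0 for k >= 1.
Equations for k = 0 and k = 1 (AR order 1):
  gamma(0) = phi_1 gamma(1) + c_0
  gamma(1) = phi_1 gamma(0) + c_1
Substituting the second into the first: gamma(0) (1 - phi_1^2) = c_0 + phi_1 c_1, so
  gamma(0) = c_0 / (1 - phi_1^2) = 2 / (1 - (-0.407)^2) = 2 / 0.834351 = 2.397073.
  gamma(1) = phi_1 gamma(0) = (-0.407)(2.397073) = -0.975609.
Therefore gamma(1) = -0.9756 (to 4 decimal places).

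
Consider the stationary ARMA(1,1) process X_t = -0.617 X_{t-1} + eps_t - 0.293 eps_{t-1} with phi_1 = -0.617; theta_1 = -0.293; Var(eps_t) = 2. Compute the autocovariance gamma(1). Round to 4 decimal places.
\gamma(1) = -3.4700

Multiply the model equation by X_{t-k} and take expectations. With theta_0 = psi_0 = 1 and psi_j the MA(infinity) weights, this gives
  gamma(k) - sum_i phi_i gamma(k-i) = c_k,
  c_k = sigma^2 * sum_{j=k..q} theta_j psi_{j-k}   (c_k = 0 for k > q),
using gamma(-m) = gamma(m).
psi-weights needed (psi_j = theta_j + sum_i phi_i psi_{j-i}):
  psi_1 = theta_1 + phi_1 = -0.293 + (-0.617) = -0.91
Right-hand sides:
  c_0 = sigma^2 (1 + theta_1 psi_1) = 2 * (1 + (-0.293)(-0.91)) = 2 * 1.26663 = 2.53326
  c_1 = sigma^2 theta_1 = 2 * (-0.293) = -0.586
  c_2 = 0
Equations for k = 0 and k = 1 (AR order 1):
  gamma(0) = phi_1 gamma(1) + c_0
  gamma(1) = phi_1 gamma(0) + c_1
Substituting the second into the first: gamma(0) (1 - phi_1^2) = c_0 + phi_1 c_1, so
  gamma(0) = (c_0 + phi_1 c_1) / (1 - phi_1^2) = (2.53326 + (-0.617)(-0.586)) / (1 - (-0.617)^2) = 2.894822 / 0.619311 = 4.674262.
  gamma(1) = phi_1 gamma(0) + c_1 = (-0.617)(4.674262) + (-0.586) = -3.47002.
Therefore gamma(1) = -3.4700 (to 4 decimal places).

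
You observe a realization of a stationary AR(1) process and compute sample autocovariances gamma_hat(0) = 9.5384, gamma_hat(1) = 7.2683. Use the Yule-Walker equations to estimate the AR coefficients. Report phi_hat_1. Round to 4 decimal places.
\hat\phi_{1} = 0.7620

The Yule-Walker equations for an AR(p) process read, in matrix form,
  Gamma_p phi = r_p,   with   (Gamma_p)_{ij} = gamma(|i - j|),
                       (r_p)_i = gamma(i),   i,j = 1..p.
Substitute the sample gammas (Toeplitz matrix and right-hand side of size 1):
  Gamma_p = [[9.5384]]
  r_p     = [7.2683]
With p = 1 this is the single equation gamma(0) phi_1 = gamma(1):
  phi_hat_1 = gamma(1) / gamma(0) = 7.2683 / 9.5384 = 0.7620.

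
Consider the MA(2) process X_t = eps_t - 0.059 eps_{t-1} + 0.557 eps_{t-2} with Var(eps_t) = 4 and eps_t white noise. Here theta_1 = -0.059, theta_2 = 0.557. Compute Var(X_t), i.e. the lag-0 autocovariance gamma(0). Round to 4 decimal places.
\gamma(0) = 5.2549

For an MA(q) process X_t = eps_t + sum_i theta_i eps_{t-i} with
Var(eps_t) = sigma^2, the variance is
  gamma(0) = sigma^2 * (1 + sum_i theta_i^2).
  sum_i theta_i^2 = (-0.059)^2 + (0.557)^2 = 0.003481 + 0.310249 = 0.31373.
  gamma(0) = 4 * (1 + 0.31373) = 4 * 1.31373 = 5.25492, which rounds to 5.2549.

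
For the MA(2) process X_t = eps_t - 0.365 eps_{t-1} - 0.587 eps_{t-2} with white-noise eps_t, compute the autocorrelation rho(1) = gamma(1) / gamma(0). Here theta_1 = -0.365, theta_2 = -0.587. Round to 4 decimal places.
\rho(1) = -0.1020

For an MA(q) process with theta_0 = 1, the autocovariance is
  gamma(k) = sigma^2 * sum_{i=0..q-k} theta_i * theta_{i+k},
and rho(k) = gamma(k) / gamma(0). Sigma^2 cancels.
  numerator   = (1)*(-0.365) + (-0.365)*(-0.587) = -0.150745.
  denominator = (1)^2 + (-0.365)^2 + (-0.587)^2 = 1.477794.
  rho(1) = -0.150745 / 1.477794 = -0.1020.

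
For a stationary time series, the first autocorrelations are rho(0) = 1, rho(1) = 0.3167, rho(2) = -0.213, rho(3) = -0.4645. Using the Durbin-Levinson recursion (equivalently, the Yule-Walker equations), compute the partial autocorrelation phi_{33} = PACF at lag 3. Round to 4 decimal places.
\phi_{33} = -0.3330

The PACF at lag k is phi_{kk}, the last component of the solution
to the Yule-Walker system G_k phi = r_k where
  (G_k)_{ij} = rho(|i - j|), (r_k)_i = rho(i), i,j = 1..k.
Equivalently, Durbin-Levinson gives phi_{kk} iteratively:
  phi_{11} = rho(1)
  phi_{kk} = [rho(k) - sum_{j=1..k-1} phi_{k-1,j} rho(k-j)]
            / [1 - sum_{j=1..k-1} phi_{k-1,j} rho(j)],
  phi_{k,j} = phi_{k-1,j} - phi_{kk} phi_{k-1,k-j},  j = 1..k-1.
Step k = 1:
  phi_11 = rho(1) = 0.3167.
Step k = 2:
  phi_22 = [rho(2) - phi_11 rho(1)] / [1 - phi_11 rho(1)] = [-0.213 - (0.3167)(0.3167)] / [1 - (0.3167)(0.3167)]
         = -0.31329889 / 0.89970111 = -0.348226.
  Update: phi_21 = phi_11 - phi_22 phi_11 = 0.3167 - (-0.348226)(0.3167) = 0.426983.
Step k = 3:
  phi_33 = [rho(3) - phi_21 rho(2) - phi_22 rho(1)] / [1 - phi_21 rho(1) - phi_22 rho(2)]
    numerator   = -0.4645 - (0.426983)(-0.213) - (-0.348226)(0.3167) = -0.26326959
    denominator = 1 - (0.426983)(0.3167) - (-0.348226)(-0.213) = 0.79060244
  phi_33 = -0.26326959 / 0.79060244 = -0.333.
Therefore phi_{33} = -0.3330.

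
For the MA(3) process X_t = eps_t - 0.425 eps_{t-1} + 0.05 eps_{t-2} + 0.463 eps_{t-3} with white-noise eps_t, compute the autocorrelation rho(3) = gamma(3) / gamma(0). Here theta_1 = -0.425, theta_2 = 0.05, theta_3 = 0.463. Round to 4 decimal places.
\rho(3) = 0.3313

For an MA(q) process with theta_0 = 1, the autocovariance is
  gamma(k) = sigma^2 * sum_{i=0..q-k} theta_i * theta_{i+k},
and rho(k) = gamma(k) / gamma(0). Sigma^2 cancels.
  numerator   = (1)*(0.463) = 0.463.
  denominator = (1)^2 + (-0.425)^2 + (0.05)^2 + (0.463)^2 = 1.397494.
  rho(3) = 0.463 / 1.397494 = 0.3313.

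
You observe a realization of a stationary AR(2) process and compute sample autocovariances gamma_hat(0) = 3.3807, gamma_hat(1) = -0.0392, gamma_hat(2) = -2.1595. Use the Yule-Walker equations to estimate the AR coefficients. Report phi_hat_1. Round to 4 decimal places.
\hat\phi_{1} = -0.0190

The Yule-Walker equations for an AR(p) process read, in matrix form,
  Gamma_p phi = r_p,   with   (Gamma_p)_{ij} = gamma(|i - j|),
                       (r_p)_i = gamma(i),   i,j = 1..p.
Substitute the sample gammas (Toeplitz matrix and right-hand side of size 2):
  Gamma_p = [[3.3807, -0.0392], [-0.0392, 3.3807]]
  r_p     = [-0.0392, -2.1595]
Written out:
  3.3807 phi_1 - 0.0392 phi_2 = -0.0392
  -0.0392 phi_1 + 3.3807 phi_2 = -2.1595
Solve by Cramer's rule:
  det = gamma(0)^2 - gamma(1)^2 = (3.3807)^2 - (-0.0392)^2 = 11.42913249 - 0.00153664 = 11.42759585
  phi_hat_1 = [gamma(1) gamma(0) - gamma(1) gamma(2)] / det = [(-0.0392)(3.3807) - (-0.0392)(-2.1595)] / 11.42759585 = -0.21717584 / 11.42759585 = -0.019
  phi_hat_2 = [gamma(0) gamma(2) - gamma(1)^2] / det = [(3.3807)(-2.1595) - (-0.0392)^2] / 11.42759585 = -7.30215829 / 11.42759585 = -0.639
So phi_hat = [-0.0190, -0.6390].
Therefore phi_hat_1 = -0.0190.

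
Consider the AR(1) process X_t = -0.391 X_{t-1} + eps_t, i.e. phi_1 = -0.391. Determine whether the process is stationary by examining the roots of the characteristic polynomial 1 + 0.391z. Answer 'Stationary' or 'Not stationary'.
\text{Stationary}

The AR(p) characteristic polynomial is P(z) = 1 + 0.391z.
Stationarity requires all roots to lie outside the unit circle, i.e. |z| > 1 for every root.
This is linear in z: 1 + (0.391) z = 0  =>  z = -1/(0.391) = -2.557545,  |z| = 2.557545.
Moduli of all roots: 2.5575.
All moduli strictly greater than 1? Yes.
Verdict: Stationary.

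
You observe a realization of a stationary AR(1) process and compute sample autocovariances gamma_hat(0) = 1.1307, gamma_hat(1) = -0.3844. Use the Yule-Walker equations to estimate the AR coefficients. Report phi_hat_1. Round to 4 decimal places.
\hat\phi_{1} = -0.3400

The Yule-Walker equations for an AR(p) process read, in matrix form,
  Gamma_p phi = r_p,   with   (Gamma_p)_{ij} = gamma(|i - j|),
                       (r_p)_i = gamma(i),   i,j = 1..p.
Substitute the sample gammas (Toeplitz matrix and right-hand side of size 1):
  Gamma_p = [[1.1307]]
  r_p     = [-0.3844]
With p = 1 this is the single equation gamma(0) phi_1 = gamma(1):
  phi_hat_1 = gamma(1) / gamma(0) = -0.3844 / 1.1307 = -0.3400.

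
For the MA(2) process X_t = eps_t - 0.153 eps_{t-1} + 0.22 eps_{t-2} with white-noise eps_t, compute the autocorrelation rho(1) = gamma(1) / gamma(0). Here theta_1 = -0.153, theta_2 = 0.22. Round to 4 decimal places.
\rho(1) = -0.1742

For an MA(q) process with theta_0 = 1, the autocovariance is
  gamma(k) = sigma^2 * sum_{i=0..q-k} theta_i * theta_{i+k},
and rho(k) = gamma(k) / gamma(0). Sigma^2 cancels.
  numerator   = (1)*(-0.153) + (-0.153)*(0.22) = -0.18666.
  denominator = (1)^2 + (-0.153)^2 + (0.22)^2 = 1.071809.
  rho(1) = -0.18666 / 1.071809 = -0.1742.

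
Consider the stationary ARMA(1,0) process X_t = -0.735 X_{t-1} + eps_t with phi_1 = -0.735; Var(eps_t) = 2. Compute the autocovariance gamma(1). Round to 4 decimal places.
\gamma(1) = -3.1972

Multiply the model equation by X_{t-k} and take expectations. With theta_0 = psi_0 = 1 and psi_j the MA(infinity) weights, this gives
  gamma(k) - sum_i phi_i gamma(k-i) = c_k,
  c_k = sigma^2 * sum_{j=k..q} theta_j psi_{j-k}   (c_k = 0 for k > q),
using gamma(-m) = gamma(m).
Pure AR (q = 0): c_0 = sigma^2 = 2, c_k = 0 for k >= 1.
Equations for k = 0 and k = 1 (AR order 1):
  gamma(0) = phi_1 gamma(1) + c_0
  gamma(1) = phi_1 gamma(0) + c_1
Substituting the second into the first: gamma(0) (1 - phi_1^2) = c_0 + phi_1 c_1, so
  gamma(0) = c_0 / (1 - phi_1^2) = 2 / (1 - (-0.735)^2) = 2 / 0.459775 = 4.349954.
  gamma(1) = phi_1 gamma(0) = (-0.735)(4.349954) = -3.197216.
Therefore gamma(1) = -3.1972 (to 4 decimal places).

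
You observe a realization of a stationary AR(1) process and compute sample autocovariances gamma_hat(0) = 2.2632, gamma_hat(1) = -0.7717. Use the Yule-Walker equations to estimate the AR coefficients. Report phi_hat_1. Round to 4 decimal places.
\hat\phi_{1} = -0.3410

The Yule-Walker equations for an AR(p) process read, in matrix form,
  Gamma_p phi = r_p,   with   (Gamma_p)_{ij} = gamma(|i - j|),
                       (r_p)_i = gamma(i),   i,j = 1..p.
Substitute the sample gammas (Toeplitz matrix and right-hand side of size 1):
  Gamma_p = [[2.2632]]
  r_p     = [-0.7717]
With p = 1 this is the single equation gamma(0) phi_1 = gamma(1):
  phi_hat_1 = gamma(1) / gamma(0) = -0.7717 / 2.2632 = -0.3410.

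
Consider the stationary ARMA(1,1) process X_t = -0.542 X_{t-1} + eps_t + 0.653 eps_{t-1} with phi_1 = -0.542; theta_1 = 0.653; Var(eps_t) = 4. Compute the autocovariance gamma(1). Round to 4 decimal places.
\gamma(1) = 0.4062

Multiply the model equation by X_{t-k} and take expectations. With theta_0 = psi_0 = 1 and psi_j the MA(infinity) weights, this gives
  gamma(k) - sum_i phi_i gamma(k-i) = c_k,
  c_k = sigma^2 * sum_{j=k..q} theta_j psi_{j-k}   (c_k = 0 for k > q),
using gamma(-m) = gamma(m).
psi-weights needed (psi_j = theta_j + sum_i phi_i psi_{j-i}):
  psi_1 = theta_1 + phi_1 = 0.653 + (-0.542) = 0.111
Right-hand sides:
  c_0 = sigma^2 (1 + theta_1 psi_1) = 4 * (1 + (0.653)(0.111)) = 4 * 1.072483 = 4.289932
  c_1 = sigma^2 theta_1 = 4 * (0.653) = 2.612
  c_2 = 0
Equations for k = 0 and k = 1 (AR order 1):
  gamma(0) = phi_1 gamma(1) + c_0
  gamma(1) = phi_1 gamma(0) + c_1
Substituting the second into the first: gamma(0) (1 - phi_1^2) = c_0 + phi_1 c_1, so
  gamma(0) = (c_0 + phi_1 c_1) / (1 - phi_1^2) = (4.289932 + (-0.542)(2.612)) / (1 - (-0.542)^2) = 2.874228 / 0.706236 = 4.069784.
  gamma(1) = phi_1 gamma(0) + c_1 = (-0.542)(4.069784) + (2.612) = 0.406177.
Therefore gamma(1) = 0.4062 (to 4 decimal places).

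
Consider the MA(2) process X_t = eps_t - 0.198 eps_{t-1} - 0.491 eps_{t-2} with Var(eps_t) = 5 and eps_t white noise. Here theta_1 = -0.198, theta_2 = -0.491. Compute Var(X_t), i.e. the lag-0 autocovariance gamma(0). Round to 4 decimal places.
\gamma(0) = 6.4014

For an MA(q) process X_t = eps_t + sum_i theta_i eps_{t-i} with
Var(eps_t) = sigma^2, the variance is
  gamma(0) = sigma^2 * (1 + sum_i theta_i^2).
  sum_i theta_i^2 = (-0.198)^2 + (-0.491)^2 = 0.039204 + 0.241081 = 0.280285.
  gamma(0) = 5 * (1 + 0.280285) = 5 * 1.280285 = 6.401425, which rounds to 6.4014.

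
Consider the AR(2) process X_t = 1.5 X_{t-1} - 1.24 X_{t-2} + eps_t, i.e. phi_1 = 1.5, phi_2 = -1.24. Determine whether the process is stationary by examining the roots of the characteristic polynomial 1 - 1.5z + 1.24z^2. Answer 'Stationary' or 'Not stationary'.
\text{Not stationary}

The AR(p) characteristic polynomial is P(z) = 1 - 1.5z + 1.24z^2.
Stationarity requires all roots to lie outside the unit circle, i.e. |z| > 1 for every root.
Set 1 + (-1.5) z + (1.24) z^2 = 0, i.e. a z^2 + b z + c = 0 with a = 1.24, b = -1.5, c = 1.
Discriminant D = b^2 - 4ac = (-1.5)^2 - 4*(1.24)*1 = 2.25 - (4.96) = -2.71.
D < 0, so the roots are the complex-conjugate pair z = (-b +/- i sqrt(-D)) / (2a) = 0.6048 +/- 0.6638i.
For a conjugate pair |z|^2 = z * conj(z) = (product of roots) = c/a = 1/(1.24) = 0.806452, so |z| = sqrt(0.806452) = 0.898 for both roots.
Moduli of all roots: 0.8980, 0.8980.
All moduli strictly greater than 1? No.
Verdict: Not stationary.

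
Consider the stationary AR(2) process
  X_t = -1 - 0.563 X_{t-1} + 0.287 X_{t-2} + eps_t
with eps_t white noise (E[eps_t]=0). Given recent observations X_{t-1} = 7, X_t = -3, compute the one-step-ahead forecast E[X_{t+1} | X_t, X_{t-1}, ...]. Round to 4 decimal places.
E[X_{t+1} \mid \mathcal F_t] = 2.6980

For an AR(p) model X_t = c + sum_i phi_i X_{t-i} + eps_t, the
one-step-ahead conditional mean is
  E[X_{t+1} | X_t, ...] = c + sum_i phi_i X_{t+1-i}.
Substitute known values:
  E[X_{t+1} | ...] = -1 + (-0.563) * (-3) + (0.287) * (7)
                   = 2.6980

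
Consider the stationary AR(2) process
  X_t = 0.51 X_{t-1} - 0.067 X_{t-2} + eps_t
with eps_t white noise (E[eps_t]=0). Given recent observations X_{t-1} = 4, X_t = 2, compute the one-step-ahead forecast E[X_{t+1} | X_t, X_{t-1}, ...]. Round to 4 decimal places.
E[X_{t+1} \mid \mathcal F_t] = 0.7520

For an AR(p) model X_t = c + sum_i phi_i X_{t-i} + eps_t, the
one-step-ahead conditional mean is
  E[X_{t+1} | X_t, ...] = c + sum_i phi_i X_{t+1-i}.
Substitute known values:
  E[X_{t+1} | ...] = (0.51) * (2) + (-0.067) * (4)
                   = 0.7520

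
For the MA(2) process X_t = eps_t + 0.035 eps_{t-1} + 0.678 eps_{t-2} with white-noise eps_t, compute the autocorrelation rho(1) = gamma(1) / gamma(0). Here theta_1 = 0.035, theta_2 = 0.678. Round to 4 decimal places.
\rho(1) = 0.0402

For an MA(q) process with theta_0 = 1, the autocovariance is
  gamma(k) = sigma^2 * sum_{i=0..q-k} theta_i * theta_{i+k},
and rho(k) = gamma(k) / gamma(0). Sigma^2 cancels.
  numerator   = (1)*(0.035) + (0.035)*(0.678) = 0.05873.
  denominator = (1)^2 + (0.035)^2 + (0.678)^2 = 1.460909.
  rho(1) = 0.05873 / 1.460909 = 0.0402.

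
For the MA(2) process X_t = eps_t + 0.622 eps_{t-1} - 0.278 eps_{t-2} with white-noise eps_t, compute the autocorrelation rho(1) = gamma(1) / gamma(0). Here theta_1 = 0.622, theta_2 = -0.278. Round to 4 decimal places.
\rho(1) = 0.3067

For an MA(q) process with theta_0 = 1, the autocovariance is
  gamma(k) = sigma^2 * sum_{i=0..q-k} theta_i * theta_{i+k},
and rho(k) = gamma(k) / gamma(0). Sigma^2 cancels.
  numerator   = (1)*(0.622) + (0.622)*(-0.278) = 0.449084.
  denominator = (1)^2 + (0.622)^2 + (-0.278)^2 = 1.464168.
  rho(1) = 0.449084 / 1.464168 = 0.3067.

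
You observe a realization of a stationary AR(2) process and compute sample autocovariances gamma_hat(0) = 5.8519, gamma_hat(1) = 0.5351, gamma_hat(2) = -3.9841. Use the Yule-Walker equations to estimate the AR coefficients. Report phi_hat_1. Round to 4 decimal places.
\hat\phi_{1} = 0.1550

The Yule-Walker equations for an AR(p) process read, in matrix form,
  Gamma_p phi = r_p,   with   (Gamma_p)_{ij} = gamma(|i - j|),
                       (r_p)_i = gamma(i),   i,j = 1..p.
Substitute the sample gammas (Toeplitz matrix and right-hand side of size 2):
  Gamma_p = [[5.8519, 0.5351], [0.5351, 5.8519]]
  r_p     = [0.5351, -3.9841]
Written out:
  5.8519 phi_1 + 0.5351 phi_2 = 0.5351
  0.5351 phi_1 + 5.8519 phi_2 = -3.9841
Solve by Cramer's rule:
  det = gamma(0)^2 - gamma(1)^2 = (5.8519)^2 - (0.5351)^2 = 34.24473361 - 0.28633201 = 33.9584016
  phi_hat_1 = [gamma(1) gamma(0) - gamma(1) gamma(2)] / det = [(0.5351)(5.8519) - (0.5351)(-3.9841)] / 33.9584016 = 5.2632436 / 33.9584016 = 0.155
  phi_hat_2 = [gamma(0) gamma(2) - gamma(1)^2] / det = [(5.8519)(-3.9841) - (0.5351)^2] / 33.9584016 = -23.6008868 / 33.9584016 = -0.695
So phi_hat = [0.1550, -0.6950].
Therefore phi_hat_1 = 0.1550.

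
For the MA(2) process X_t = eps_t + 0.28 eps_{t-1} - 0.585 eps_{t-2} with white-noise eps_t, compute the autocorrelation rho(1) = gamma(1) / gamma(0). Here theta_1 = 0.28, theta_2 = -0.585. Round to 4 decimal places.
\rho(1) = 0.0818

For an MA(q) process with theta_0 = 1, the autocovariance is
  gamma(k) = sigma^2 * sum_{i=0..q-k} theta_i * theta_{i+k},
and rho(k) = gamma(k) / gamma(0). Sigma^2 cancels.
  numerator   = (1)*(0.28) + (0.28)*(-0.585) = 0.1162.
  denominator = (1)^2 + (0.28)^2 + (-0.585)^2 = 1.420625.
  rho(1) = 0.1162 / 1.420625 = 0.0818.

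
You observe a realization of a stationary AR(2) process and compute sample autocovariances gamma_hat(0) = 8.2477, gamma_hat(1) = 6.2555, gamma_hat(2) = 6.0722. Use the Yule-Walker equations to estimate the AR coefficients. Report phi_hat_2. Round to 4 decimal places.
\hat\phi_{2} = 0.3790

The Yule-Walker equations for an AR(p) process read, in matrix form,
  Gamma_p phi = r_p,   with   (Gamma_p)_{ij} = gamma(|i - j|),
                       (r_p)_i = gamma(i),   i,j = 1..p.
Substitute the sample gammas (Toeplitz matrix and right-hand side of size 2):
  Gamma_p = [[8.2477, 6.2555], [6.2555, 8.2477]]
  r_p     = [6.2555, 6.0722]
Written out:
  8.2477 phi_1 + 6.2555 phi_2 = 6.2555
  6.2555 phi_1 + 8.2477 phi_2 = 6.0722
Solve by Cramer's rule:
  det = gamma(0)^2 - gamma(1)^2 = (8.2477)^2 - (6.2555)^2 = 68.02455529 - 39.13128025 = 28.89327504
  phi_hat_1 = [gamma(1) gamma(0) - gamma(1) gamma(2)] / det = [(6.2555)(8.2477) - (6.2555)(6.0722)] / 28.89327504 = 13.60884025 / 28.89327504 = 0.471
  phi_hat_2 = [gamma(0) gamma(2) - gamma(1)^2] / det = [(8.2477)(6.0722) - (6.2555)^2] / 28.89327504 = 10.95040369 / 28.89327504 = 0.379
So phi_hat = [0.4710, 0.3790].
Therefore phi_hat_2 = 0.3790.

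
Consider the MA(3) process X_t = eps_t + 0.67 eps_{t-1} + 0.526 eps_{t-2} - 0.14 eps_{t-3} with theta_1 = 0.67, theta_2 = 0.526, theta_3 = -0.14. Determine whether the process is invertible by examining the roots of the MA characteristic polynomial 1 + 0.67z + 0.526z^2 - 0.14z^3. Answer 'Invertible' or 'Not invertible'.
\text{Invertible}

The MA(q) characteristic polynomial is P(z) = 1 + 0.67z + 0.526z^2 - 0.14z^3.
Invertibility requires all roots to lie outside the unit circle, i.e. |z| > 1 for every root.
Degree 3: look for a simple real root z0 first, then factor out (1 - z/z0) and solve the remaining quadratic.
Testing z0 = 5: P(5) = 1 + (0.67)(5) + (0.526)(5)^2 + (-0.14)(5)^3
  = 1 + (3.35) + (13.15) + (-17.5) = 0.  So z_0 = 5 is a root, |z_0| = 5.
Divide out the factor (1 - 0.2 z) = (1 - z/z0) (since 1/z0 = 0.2):
  P(z) = (1 - 0.2 z)(1 + (0.87) z + (0.7) z^2)
  [check: z-coef 0.87 - (0.2) = 0.67; z^2-coef 0.7 - (0.2)(0.87) = 0.526; z^3-coef -(0.2)(0.7) = -0.14.]
Remaining roots from the quadratic factor 1 + (0.87) z + (0.7) z^2:
  Set 1 + (0.87) z + (0.7) z^2 = 0, i.e. a z^2 + b z + c = 0 with a = 0.7, b = 0.87, c = 1.
  Discriminant D = b^2 - 4ac = (0.87)^2 - 4*(0.7)*1 = 0.7569 - (2.8) = -2.0431.
  D < 0, so the roots are the complex-conjugate pair z = (-b +/- i sqrt(-D)) / (2a) = -0.6214 +/- 1.021i.
  For a conjugate pair |z|^2 = z * conj(z) = (product of roots) = c/a = 1/(0.7) = 1.428571, so |z| = sqrt(1.428571) = 1.1952 for both roots.
Moduli of all roots: 5.0000, 1.1952, 1.1952.
All moduli strictly greater than 1? Yes.
Verdict: Invertible.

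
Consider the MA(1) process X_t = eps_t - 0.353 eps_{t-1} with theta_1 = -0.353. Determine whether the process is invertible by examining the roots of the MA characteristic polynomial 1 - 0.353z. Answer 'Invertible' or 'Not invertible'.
\text{Invertible}

The MA(q) characteristic polynomial is P(z) = 1 - 0.353z.
Invertibility requires all roots to lie outside the unit circle, i.e. |z| > 1 for every root.
This is linear in z: 1 + (-0.353) z = 0  =>  z = -1/(-0.353) = 2.832861,  |z| = 2.832861.
Moduli of all roots: 2.8329.
All moduli strictly greater than 1? Yes.
Verdict: Invertible.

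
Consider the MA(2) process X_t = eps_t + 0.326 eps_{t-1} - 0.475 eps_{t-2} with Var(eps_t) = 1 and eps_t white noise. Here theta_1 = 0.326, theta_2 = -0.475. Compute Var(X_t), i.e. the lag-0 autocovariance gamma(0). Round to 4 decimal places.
\gamma(0) = 1.3319

For an MA(q) process X_t = eps_t + sum_i theta_i eps_{t-i} with
Var(eps_t) = sigma^2, the variance is
  gamma(0) = sigma^2 * (1 + sum_i theta_i^2).
  sum_i theta_i^2 = (0.326)^2 + (-0.475)^2 = 0.106276 + 0.225625 = 0.331901.
  gamma(0) = 1 * (1 + 0.331901) = 1 * 1.331901 = 1.331901, which rounds to 1.3319.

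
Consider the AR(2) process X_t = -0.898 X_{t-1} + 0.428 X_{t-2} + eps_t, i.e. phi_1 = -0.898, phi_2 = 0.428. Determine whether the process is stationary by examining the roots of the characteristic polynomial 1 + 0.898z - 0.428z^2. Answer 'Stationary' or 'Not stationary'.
\text{Not stationary}

The AR(p) characteristic polynomial is P(z) = 1 + 0.898z - 0.428z^2.
Stationarity requires all roots to lie outside the unit circle, i.e. |z| > 1 for every root.
Set 1 + (0.898) z + (-0.428) z^2 = 0, i.e. a z^2 + b z + c = 0 with a = -0.428, b = 0.898, c = 1.
Discriminant D = b^2 - 4ac = (0.898)^2 - 4*(-0.428)*1 = 0.806404 - (-1.712) = 2.518404.
D >= 0, so the roots are real: z = (-b +/- sqrt(D)) / (2a) = (-0.898 +/- 1.586948) / (-0.856).
  z_1 = (-0.898 + 1.586948) / (-0.856) = -0.8048,   |z_1| = 0.8048.
  z_2 = (-0.898 - 1.586948) / (-0.856) = 2.903,   |z_2| = 2.903.
Moduli of all roots: 0.8048, 2.9030.
All moduli strictly greater than 1? No.
Verdict: Not stationary.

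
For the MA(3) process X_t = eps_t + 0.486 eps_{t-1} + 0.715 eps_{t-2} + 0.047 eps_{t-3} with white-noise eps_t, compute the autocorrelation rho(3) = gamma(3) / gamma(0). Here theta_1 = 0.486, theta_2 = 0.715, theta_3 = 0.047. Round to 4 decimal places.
\rho(3) = 0.0269

For an MA(q) process with theta_0 = 1, the autocovariance is
  gamma(k) = sigma^2 * sum_{i=0..q-k} theta_i * theta_{i+k},
and rho(k) = gamma(k) / gamma(0). Sigma^2 cancels.
  numerator   = (1)*(0.047) = 0.047.
  denominator = (1)^2 + (0.486)^2 + (0.715)^2 + (0.047)^2 = 1.74963.
  rho(3) = 0.047 / 1.74963 = 0.0269.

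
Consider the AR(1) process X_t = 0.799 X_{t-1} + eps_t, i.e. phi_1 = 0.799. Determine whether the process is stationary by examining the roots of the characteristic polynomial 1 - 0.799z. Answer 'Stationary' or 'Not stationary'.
\text{Stationary}

The AR(p) characteristic polynomial is P(z) = 1 - 0.799z.
Stationarity requires all roots to lie outside the unit circle, i.e. |z| > 1 for every root.
This is linear in z: 1 + (-0.799) z = 0  =>  z = -1/(-0.799) = 1.251564,  |z| = 1.251564.
Moduli of all roots: 1.2516.
All moduli strictly greater than 1? Yes.
Verdict: Stationary.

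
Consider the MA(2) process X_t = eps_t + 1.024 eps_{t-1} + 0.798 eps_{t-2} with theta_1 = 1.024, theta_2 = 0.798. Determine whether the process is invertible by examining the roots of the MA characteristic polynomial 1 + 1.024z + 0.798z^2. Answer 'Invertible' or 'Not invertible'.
\text{Invertible}

The MA(q) characteristic polynomial is P(z) = 1 + 1.024z + 0.798z^2.
Invertibility requires all roots to lie outside the unit circle, i.e. |z| > 1 for every root.
Set 1 + (1.024) z + (0.798) z^2 = 0, i.e. a z^2 + b z + c = 0 with a = 0.798, b = 1.024, c = 1.
Discriminant D = b^2 - 4ac = (1.024)^2 - 4*(0.798)*1 = 1.048576 - (3.192) = -2.143424.
D < 0, so the roots are the complex-conjugate pair z = (-b +/- i sqrt(-D)) / (2a) = -0.6416 +/- 0.9173i.
For a conjugate pair |z|^2 = z * conj(z) = (product of roots) = c/a = 1/(0.798) = 1.253133, so |z| = sqrt(1.253133) = 1.1194 for both roots.
Moduli of all roots: 1.1194, 1.1194.
All moduli strictly greater than 1? Yes.
Verdict: Invertible.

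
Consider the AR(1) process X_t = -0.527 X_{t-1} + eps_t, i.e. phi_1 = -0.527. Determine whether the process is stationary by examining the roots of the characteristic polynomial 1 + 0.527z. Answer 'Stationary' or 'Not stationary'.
\text{Stationary}

The AR(p) characteristic polynomial is P(z) = 1 + 0.527z.
Stationarity requires all roots to lie outside the unit circle, i.e. |z| > 1 for every root.
This is linear in z: 1 + (0.527) z = 0  =>  z = -1/(0.527) = -1.897533,  |z| = 1.897533.
Moduli of all roots: 1.8975.
All moduli strictly greater than 1? Yes.
Verdict: Stationary.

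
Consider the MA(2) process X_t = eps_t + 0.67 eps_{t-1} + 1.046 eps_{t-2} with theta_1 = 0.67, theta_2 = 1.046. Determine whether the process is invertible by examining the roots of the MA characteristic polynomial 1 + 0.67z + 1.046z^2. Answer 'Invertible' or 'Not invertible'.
\text{Not invertible}

The MA(q) characteristic polynomial is P(z) = 1 + 0.67z + 1.046z^2.
Invertibility requires all roots to lie outside the unit circle, i.e. |z| > 1 for every root.
Set 1 + (0.67) z + (1.046) z^2 = 0, i.e. a z^2 + b z + c = 0 with a = 1.046, b = 0.67, c = 1.
Discriminant D = b^2 - 4ac = (0.67)^2 - 4*(1.046)*1 = 0.4489 - (4.184) = -3.7351.
D < 0, so the roots are the complex-conjugate pair z = (-b +/- i sqrt(-D)) / (2a) = -0.3203 +/- 0.9238i.
For a conjugate pair |z|^2 = z * conj(z) = (product of roots) = c/a = 1/(1.046) = 0.956023, so |z| = sqrt(0.956023) = 0.9778 for both roots.
Moduli of all roots: 0.9778, 0.9778.
All moduli strictly greater than 1? No.
Verdict: Not invertible.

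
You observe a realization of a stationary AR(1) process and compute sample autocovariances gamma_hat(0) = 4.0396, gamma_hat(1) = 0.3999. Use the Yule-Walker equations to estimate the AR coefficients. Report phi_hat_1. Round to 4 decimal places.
\hat\phi_{1} = 0.0990

The Yule-Walker equations for an AR(p) process read, in matrix form,
  Gamma_p phi = r_p,   with   (Gamma_p)_{ij} = gamma(|i - j|),
                       (r_p)_i = gamma(i),   i,j = 1..p.
Substitute the sample gammas (Toeplitz matrix and right-hand side of size 1):
  Gamma_p = [[4.0396]]
  r_p     = [0.3999]
With p = 1 this is the single equation gamma(0) phi_1 = gamma(1):
  phi_hat_1 = gamma(1) / gamma(0) = 0.3999 / 4.0396 = 0.0990.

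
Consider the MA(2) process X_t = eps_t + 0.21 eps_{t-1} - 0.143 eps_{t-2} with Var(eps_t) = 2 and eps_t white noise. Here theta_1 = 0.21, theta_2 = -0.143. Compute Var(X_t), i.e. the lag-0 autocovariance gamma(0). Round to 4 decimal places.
\gamma(0) = 2.1291

For an MA(q) process X_t = eps_t + sum_i theta_i eps_{t-i} with
Var(eps_t) = sigma^2, the variance is
  gamma(0) = sigma^2 * (1 + sum_i theta_i^2).
  sum_i theta_i^2 = (0.21)^2 + (-0.143)^2 = 0.0441 + 0.020449 = 0.064549.
  gamma(0) = 2 * (1 + 0.064549) = 2 * 1.064549 = 2.129098, which rounds to 2.1291.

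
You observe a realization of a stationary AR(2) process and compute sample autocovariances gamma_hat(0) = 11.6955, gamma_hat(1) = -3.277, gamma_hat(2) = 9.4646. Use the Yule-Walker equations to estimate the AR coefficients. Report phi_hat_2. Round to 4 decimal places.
\hat\phi_{2} = 0.7930

The Yule-Walker equations for an AR(p) process read, in matrix form,
  Gamma_p phi = r_p,   with   (Gamma_p)_{ij} = gamma(|i - j|),
                       (r_p)_i = gamma(i),   i,j = 1..p.
Substitute the sample gammas (Toeplitz matrix and right-hand side of size 2):
  Gamma_p = [[11.6955, -3.277], [-3.277, 11.6955]]
  r_p     = [-3.277, 9.4646]
Written out:
  11.6955 phi_1 - 3.277 phi_2 = -3.277
  -3.277 phi_1 + 11.6955 phi_2 = 9.4646
Solve by Cramer's rule:
  det = gamma(0)^2 - gamma(1)^2 = (11.6955)^2 - (-3.277)^2 = 136.78472025 - 10.738729 = 126.04599125
  phi_hat_1 = [gamma(1) gamma(0) - gamma(1) gamma(2)] / det = [(-3.277)(11.6955) - (-3.277)(9.4646)] / 126.04599125 = -7.3106593 / 126.04599125 = -0.058
  phi_hat_2 = [gamma(0) gamma(2) - gamma(1)^2] / det = [(11.6955)(9.4646) - (-3.277)^2] / 126.04599125 = 99.9545003 / 126.04599125 = 0.793
So phi_hat = [-0.0580, 0.7930].
Therefore phi_hat_2 = 0.7930.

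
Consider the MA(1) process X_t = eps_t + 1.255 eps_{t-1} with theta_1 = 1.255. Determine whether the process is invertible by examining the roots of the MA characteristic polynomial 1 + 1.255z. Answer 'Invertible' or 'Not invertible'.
\text{Not invertible}

The MA(q) characteristic polynomial is P(z) = 1 + 1.255z.
Invertibility requires all roots to lie outside the unit circle, i.e. |z| > 1 for every root.
This is linear in z: 1 + (1.255) z = 0  =>  z = -1/(1.255) = -0.796813,  |z| = 0.796813.
Moduli of all roots: 0.7968.
All moduli strictly greater than 1? No.
Verdict: Not invertible.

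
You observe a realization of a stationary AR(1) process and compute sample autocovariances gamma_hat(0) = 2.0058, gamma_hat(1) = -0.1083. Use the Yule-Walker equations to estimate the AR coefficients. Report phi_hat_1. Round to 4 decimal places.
\hat\phi_{1} = -0.0540

The Yule-Walker equations for an AR(p) process read, in matrix form,
  Gamma_p phi = r_p,   with   (Gamma_p)_{ij} = gamma(|i - j|),
                       (r_p)_i = gamma(i),   i,j = 1..p.
Substitute the sample gammas (Toeplitz matrix and right-hand side of size 1):
  Gamma_p = [[2.0058]]
  r_p     = [-0.1083]
With p = 1 this is the single equation gamma(0) phi_1 = gamma(1):
  phi_hat_1 = gamma(1) / gamma(0) = -0.1083 / 2.0058 = -0.0540.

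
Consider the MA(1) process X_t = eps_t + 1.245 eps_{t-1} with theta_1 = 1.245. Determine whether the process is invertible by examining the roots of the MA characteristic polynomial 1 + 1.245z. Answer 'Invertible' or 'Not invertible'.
\text{Not invertible}

The MA(q) characteristic polynomial is P(z) = 1 + 1.245z.
Invertibility requires all roots to lie outside the unit circle, i.e. |z| > 1 for every root.
This is linear in z: 1 + (1.245) z = 0  =>  z = -1/(1.245) = -0.803213,  |z| = 0.803213.
Moduli of all roots: 0.8032.
All moduli strictly greater than 1? No.
Verdict: Not invertible.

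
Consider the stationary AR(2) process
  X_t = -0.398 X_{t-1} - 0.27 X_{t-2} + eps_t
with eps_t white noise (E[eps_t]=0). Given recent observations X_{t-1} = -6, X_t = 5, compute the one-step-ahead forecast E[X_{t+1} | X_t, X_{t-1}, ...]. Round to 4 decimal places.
E[X_{t+1} \mid \mathcal F_t] = -0.3700

For an AR(p) model X_t = c + sum_i phi_i X_{t-i} + eps_t, the
one-step-ahead conditional mean is
  E[X_{t+1} | X_t, ...] = c + sum_i phi_i X_{t+1-i}.
Substitute known values:
  E[X_{t+1} | ...] = (-0.398) * (5) + (-0.27) * (-6)
                   = -0.3700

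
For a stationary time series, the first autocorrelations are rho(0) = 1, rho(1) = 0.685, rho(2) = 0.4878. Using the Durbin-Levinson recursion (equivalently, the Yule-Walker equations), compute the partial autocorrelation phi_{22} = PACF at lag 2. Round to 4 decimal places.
\phi_{22} = 0.0350

The PACF at lag k is phi_{kk}, the last component of the solution
to the Yule-Walker system G_k phi = r_k where
  (G_k)_{ij} = rho(|i - j|), (r_k)_i = rho(i), i,j = 1..k.
Equivalently, Durbin-Levinson gives phi_{kk} iteratively:
  phi_{11} = rho(1)
  phi_{kk} = [rho(k) - sum_{j=1..k-1} phi_{k-1,j} rho(k-j)]
            / [1 - sum_{j=1..k-1} phi_{k-1,j} rho(j)],
  phi_{k,j} = phi_{k-1,j} - phi_{kk} phi_{k-1,k-j},  j = 1..k-1.
Step k = 1:
  phi_11 = rho(1) = 0.685.
Step k = 2:
  phi_22 = [rho(2) - phi_11 rho(1)] / [1 - phi_11 rho(1)] = [0.4878 - (0.685)(0.685)] / [1 - (0.685)(0.685)]
         = 0.018575 / 0.530775 = 0.035.
Therefore phi_{22} = 0.0350.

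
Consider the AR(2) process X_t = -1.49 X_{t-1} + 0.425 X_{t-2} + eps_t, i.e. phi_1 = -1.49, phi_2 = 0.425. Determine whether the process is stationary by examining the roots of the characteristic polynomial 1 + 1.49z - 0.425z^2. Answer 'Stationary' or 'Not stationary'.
\text{Not stationary}

The AR(p) characteristic polynomial is P(z) = 1 + 1.49z - 0.425z^2.
Stationarity requires all roots to lie outside the unit circle, i.e. |z| > 1 for every root.
Set 1 + (1.49) z + (-0.425) z^2 = 0, i.e. a z^2 + b z + c = 0 with a = -0.425, b = 1.49, c = 1.
Discriminant D = b^2 - 4ac = (1.49)^2 - 4*(-0.425)*1 = 2.2201 - (-1.7) = 3.9201.
D >= 0, so the roots are real: z = (-b +/- sqrt(D)) / (2a) = (-1.49 +/- 1.979924) / (-0.85).
  z_1 = (-1.49 + 1.979924) / (-0.85) = -0.5764,   |z_1| = 0.5764.
  z_2 = (-1.49 - 1.979924) / (-0.85) = 4.0823,   |z_2| = 4.0823.
Moduli of all roots: 0.5764, 4.0823.
All moduli strictly greater than 1? No.
Verdict: Not stationary.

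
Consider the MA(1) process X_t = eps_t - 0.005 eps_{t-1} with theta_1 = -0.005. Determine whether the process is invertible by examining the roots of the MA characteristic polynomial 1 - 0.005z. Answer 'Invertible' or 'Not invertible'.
\text{Invertible}

The MA(q) characteristic polynomial is P(z) = 1 - 0.005z.
Invertibility requires all roots to lie outside the unit circle, i.e. |z| > 1 for every root.
This is linear in z: 1 + (-0.005) z = 0  =>  z = -1/(-0.005) = 200,  |z| = 200.
Moduli of all roots: 200.0000.
All moduli strictly greater than 1? Yes.
Verdict: Invertible.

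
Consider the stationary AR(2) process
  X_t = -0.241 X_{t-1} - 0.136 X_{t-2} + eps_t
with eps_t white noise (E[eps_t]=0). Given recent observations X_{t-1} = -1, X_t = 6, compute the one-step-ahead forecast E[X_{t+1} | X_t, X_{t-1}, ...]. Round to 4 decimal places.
E[X_{t+1} \mid \mathcal F_t] = -1.3100

For an AR(p) model X_t = c + sum_i phi_i X_{t-i} + eps_t, the
one-step-ahead conditional mean is
  E[X_{t+1} | X_t, ...] = c + sum_i phi_i X_{t+1-i}.
Substitute known values:
  E[X_{t+1} | ...] = (-0.241) * (6) + (-0.136) * (-1)
                   = -1.3100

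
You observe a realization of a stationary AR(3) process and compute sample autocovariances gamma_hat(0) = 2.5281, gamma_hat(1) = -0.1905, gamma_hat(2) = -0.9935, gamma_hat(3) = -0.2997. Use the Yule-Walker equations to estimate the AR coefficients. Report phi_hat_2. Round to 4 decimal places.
\hat\phi_{2} = -0.4250

The Yule-Walker equations for an AR(p) process read, in matrix form,
  Gamma_p phi = r_p,   with   (Gamma_p)_{ij} = gamma(|i - j|),
                       (r_p)_i = gamma(i),   i,j = 1..p.
Substitute the sample gammas (Toeplitz matrix and right-hand side of size 3):
  Gamma_p = [[2.5281, -0.1905, -0.9935], [-0.1905, 2.5281, -0.1905], [-0.9935, -0.1905, 2.5281]]
  r_p     = [-0.1905, -0.9935, -0.2997]
Written out (R1..R3):
  (R1) 2.5281 phi_1 - 0.1905 phi_2 - 0.9935 phi_3 = -0.1905
  (R2) -0.1905 phi_1 + 2.5281 phi_2 - 0.1905 phi_3 = -0.9935
  (R3) -0.9935 phi_1 - 0.1905 phi_2 + 2.5281 phi_3 = -0.2997
Gaussian elimination:
  R2 <- R2 - (-0.1905/2.5281) R1 = R2 - (-0.075353) R1:  2.513745 phi_2 - 0.265363 phi_3 = -1.007855
  R3 <- R3 - (-0.9935/2.5281) R1 = R3 - (-0.392983) R1:  -0.265363 phi_2 + 2.137672 phi_3 = -0.374563
  R3 <- R3 - (-0.265363/2.513745) R2 = R3 - (-0.105565) R2:  2.109658 phi_3 = -0.480957
Back-substitution:
  phi_hat_3 = -0.480957 / 2.109658 = -0.227979
  phi_hat_2 = (-1.007855 - (-0.265363)(-0.227979)) / 2.513745 = -0.425004
  phi_hat_1 = (-0.1905 - (-0.1905)(-0.425004) - (-0.9935)(-0.227979)) / 2.5281 = -0.19697
So phi_hat = [-0.1970, -0.4250, -0.2280].
Therefore phi_hat_2 = -0.4250.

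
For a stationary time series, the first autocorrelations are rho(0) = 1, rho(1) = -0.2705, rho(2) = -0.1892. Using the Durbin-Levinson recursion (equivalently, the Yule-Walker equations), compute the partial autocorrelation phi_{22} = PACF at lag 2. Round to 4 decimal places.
\phi_{22} = -0.2831

The PACF at lag k is phi_{kk}, the last component of the solution
to the Yule-Walker system G_k phi = r_k where
  (G_k)_{ij} = rho(|i - j|), (r_k)_i = rho(i), i,j = 1..k.
Equivalently, Durbin-Levinson gives phi_{kk} iteratively:
  phi_{11} = rho(1)
  phi_{kk} = [rho(k) - sum_{j=1..k-1} phi_{k-1,j} rho(k-j)]
            / [1 - sum_{j=1..k-1} phi_{k-1,j} rho(j)],
  phi_{k,j} = phi_{k-1,j} - phi_{kk} phi_{k-1,k-j},  j = 1..k-1.
Step k = 1:
  phi_11 = rho(1) = -0.2705.
Step k = 2:
  phi_22 = [rho(2) - phi_11 rho(1)] / [1 - phi_11 rho(1)] = [-0.1892 - (-0.2705)(-0.2705)] / [1 - (-0.2705)(-0.2705)]
         = -0.26237025 / 0.92682975 = -0.2831.
Therefore phi_{22} = -0.2831.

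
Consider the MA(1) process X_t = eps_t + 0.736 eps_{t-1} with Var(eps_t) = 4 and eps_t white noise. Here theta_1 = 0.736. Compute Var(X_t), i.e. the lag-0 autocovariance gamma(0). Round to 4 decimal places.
\gamma(0) = 6.1668

For an MA(q) process X_t = eps_t + sum_i theta_i eps_{t-i} with
Var(eps_t) = sigma^2, the variance is
  gamma(0) = sigma^2 * (1 + sum_i theta_i^2).
  sum_i theta_i^2 = (0.736)^2 = 0.541696.
  gamma(0) = 4 * (1 + 0.541696) = 4 * 1.541696 = 6.166784, which rounds to 6.1668.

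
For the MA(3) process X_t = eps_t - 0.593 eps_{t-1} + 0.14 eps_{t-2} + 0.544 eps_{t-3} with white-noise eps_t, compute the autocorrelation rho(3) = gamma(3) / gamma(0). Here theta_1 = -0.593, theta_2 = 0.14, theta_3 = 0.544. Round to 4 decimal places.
\rho(3) = 0.3263

For an MA(q) process with theta_0 = 1, the autocovariance is
  gamma(k) = sigma^2 * sum_{i=0..q-k} theta_i * theta_{i+k},
and rho(k) = gamma(k) / gamma(0). Sigma^2 cancels.
  numerator   = (1)*(0.544) = 0.544.
  denominator = (1)^2 + (-0.593)^2 + (0.14)^2 + (0.544)^2 = 1.667185.
  rho(3) = 0.544 / 1.667185 = 0.3263.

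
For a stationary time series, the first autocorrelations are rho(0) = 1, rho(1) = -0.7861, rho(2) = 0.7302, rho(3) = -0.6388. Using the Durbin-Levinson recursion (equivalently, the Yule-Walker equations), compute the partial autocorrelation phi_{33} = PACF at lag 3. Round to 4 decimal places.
\phi_{33} = -0.0071

The PACF at lag k is phi_{kk}, the last component of the solution
to the Yule-Walker system G_k phi = r_k where
  (G_k)_{ij} = rho(|i - j|), (r_k)_i = rho(i), i,j = 1..k.
Equivalently, Durbin-Levinson gives phi_{kk} iteratively:
  phi_{11} = rho(1)
  phi_{kk} = [rho(k) - sum_{j=1..k-1} phi_{k-1,j} rho(k-j)]
            / [1 - sum_{j=1..k-1} phi_{k-1,j} rho(j)],
  phi_{k,j} = phi_{k-1,j} - phi_{kk} phi_{k-1,k-j},  j = 1..k-1.
Step k = 1:
  phi_11 = rho(1) = -0.7861.
Step k = 2:
  phi_22 = [rho(2) - phi_11 rho(1)] / [1 - phi_11 rho(1)] = [0.7302 - (-0.7861)(-0.7861)] / [1 - (-0.7861)(-0.7861)]
         = 0.11224679 / 0.38204679 = 0.293804.
  Update: phi_21 = phi_11 - phi_22 phi_11 = -0.7861 - (0.293804)(-0.7861) = -0.555141.
Step k = 3:
  phi_33 = [rho(3) - phi_21 rho(2) - phi_22 rho(1)] / [1 - phi_21 rho(1) - phi_22 rho(2)]
    numerator   = -0.6388 - (-0.555141)(0.7302) - (0.293804)(-0.7861) = -0.002477
    denominator = 1 - (-0.555141)(-0.7861) - (0.293804)(0.7302) = 0.34906826
  phi_33 = -0.002477 / 0.34906826 = -0.0071.
Therefore phi_{33} = -0.0071.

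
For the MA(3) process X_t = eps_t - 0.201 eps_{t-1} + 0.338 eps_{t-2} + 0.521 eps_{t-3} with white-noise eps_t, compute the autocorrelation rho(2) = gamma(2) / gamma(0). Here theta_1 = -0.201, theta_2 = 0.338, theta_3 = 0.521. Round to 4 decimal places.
\rho(2) = 0.1636

For an MA(q) process with theta_0 = 1, the autocovariance is
  gamma(k) = sigma^2 * sum_{i=0..q-k} theta_i * theta_{i+k},
and rho(k) = gamma(k) / gamma(0). Sigma^2 cancels.
  numerator   = (1)*(0.338) + (-0.201)*(0.521) = 0.233279.
  denominator = (1)^2 + (-0.201)^2 + (0.338)^2 + (0.521)^2 = 1.426086.
  rho(2) = 0.233279 / 1.426086 = 0.1636.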